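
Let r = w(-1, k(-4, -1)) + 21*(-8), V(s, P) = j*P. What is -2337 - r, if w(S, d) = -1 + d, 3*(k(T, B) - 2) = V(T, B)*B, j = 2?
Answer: -6512/3 ≈ -2170.7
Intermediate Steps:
V(s, P) = 2*P
k(T, B) = 2 + 2*B²/3 (k(T, B) = 2 + ((2*B)*B)/3 = 2 + (2*B²)/3 = 2 + 2*B²/3)
r = -499/3 (r = (-1 + (2 + (⅔)*(-1)²)) + 21*(-8) = (-1 + (2 + (⅔)*1)) - 168 = (-1 + (2 + ⅔)) - 168 = (-1 + 8/3) - 168 = 5/3 - 168 = -499/3 ≈ -166.33)
-2337 - r = -2337 - 1*(-499/3) = -2337 + 499/3 = -6512/3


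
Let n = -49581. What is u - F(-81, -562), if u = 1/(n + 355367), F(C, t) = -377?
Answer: 115281323/305786 ≈ 377.00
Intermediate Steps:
u = 1/305786 (u = 1/(-49581 + 355367) = 1/305786 ≈ 3.2703e-6)
u - F(-81, -562) = 1/305786 - 1*(-377) = 1/305786 + 377 = 115281323/305786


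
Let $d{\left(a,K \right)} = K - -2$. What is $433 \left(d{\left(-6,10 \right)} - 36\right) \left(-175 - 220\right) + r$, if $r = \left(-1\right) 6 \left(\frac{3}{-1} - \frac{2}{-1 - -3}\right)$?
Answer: $4104864$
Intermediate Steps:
$d{\left(a,K \right)} = 2 + K$ ($d{\left(a,K \right)} = K + 2 = 2 + K$)
$r = 24$ ($r = - 6 \left(3 \left(-1\right) - \frac{2}{-1 + 3}\right) = - 6 \left(-3 - \frac{2}{2}\right) = - 6 \left(-3 - 1\right) = \left(-6\right) \left(-4\right) = 24$)
$433 \left(d{\left(-6,10 \right)} - 36\right) \left(-175 - 220\right) + r = 433 \left(\left(2 + 10\right) - 36\right) \left(-175 - 220\right) + 24 = 433 \left(12 - 36\right) \left(-395\right) + 24 = 433 \left(\left(-24\right) \left(-395\right)\right) + 24 = 433 \cdot 9480 + 24 = 4104840 + 24 = 4104864$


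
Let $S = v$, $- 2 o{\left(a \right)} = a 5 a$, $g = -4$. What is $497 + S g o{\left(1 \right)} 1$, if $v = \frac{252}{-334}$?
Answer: $\frac{81739}{167} \approx 489.46$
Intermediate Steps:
$v = - \frac{126}{167}$ ($v = 252 \left(- \frac{1}{334}\right) = - \frac{126}{167} \approx -0.75449$)
$o{\left(a \right)} = - \frac{5 a^{2}}{2}$ ($o{\left(a \right)} = - \frac{a 5 a}{2} = - \frac{5 a a}{2} = - \frac{5 a^{2}}{2}$)
$S = - \frac{126}{167} \approx -0.75449$
$497 + S g o{\left(1 \right)} 1 = 497 - \frac{126 - 4 \left(- \frac{5 \cdot 1^{2}}{2}\right) 1}{167} = 497 - \frac{126 - 4 \left(\left(- \frac{5}{2}\right) 1\right) 1}{167} = 497 - \frac{126 \left(-4\right) \left(- \frac{5}{2}\right) 1}{167} = 497 - \frac{126 \cdot 10 \cdot 1}{167} = 497 - \frac{1260}{167} = \frac{81739}{167}$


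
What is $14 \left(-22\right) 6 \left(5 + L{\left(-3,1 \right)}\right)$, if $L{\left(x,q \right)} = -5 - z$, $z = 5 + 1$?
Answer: $11088$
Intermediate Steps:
$z = 6$
$L{\left(x,q \right)} = -11$ ($L{\left(x,q \right)} = -5 - 6 = -11$)
$14 \left(-22\right) 6 \left(5 + L{\left(-3,1 \right)}\right) = 14 \left(-22\right) 6 \left(5 - 11\right) = - 308 \cdot 6 \left(-6\right) = \left(-308\right) \left(-36\right) = 11088$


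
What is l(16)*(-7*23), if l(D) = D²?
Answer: -41216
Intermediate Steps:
l(16)*(-7*23) = 16²*(-7*23) = 256*(-161) = -41216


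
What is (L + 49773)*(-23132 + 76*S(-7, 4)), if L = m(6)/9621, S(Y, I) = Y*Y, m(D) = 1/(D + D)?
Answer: -27881495910244/28863 ≈ -9.6599e+8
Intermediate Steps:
m(D) = 1/(2*D)
S(Y, I) = Y**2
L = 1/115452 (L = ((1/2)/6)/9621 = ((1/2)*(1/6))*(1/9621) = (1/12)*(1/9621) = 1/115452 ≈ 8.6616e-6)
(L + 49773)*(-23132 + 76*S(-7, 4)) = (1/115452 + 49773)*(-23132 + 76*(-7)**2) = 5746392397*(-23132 + 76*49)/115452 = 5746392397*(-23132 + 3724)/115452 = (5746392397/115452)*(-19408) = -27881495910244/28863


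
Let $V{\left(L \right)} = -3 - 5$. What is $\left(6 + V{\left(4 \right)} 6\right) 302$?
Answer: $-12684$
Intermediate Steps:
$V{\left(L \right)} = -8$
$\left(6 + V{\left(4 \right)} 6\right) 302 = \left(6 - 48\right) 302 = \left(-42\right) 302 = -12684$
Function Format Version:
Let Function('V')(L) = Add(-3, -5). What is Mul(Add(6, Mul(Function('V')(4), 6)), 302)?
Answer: -12684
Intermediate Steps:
Function('V')(L) = -8
Mul(Add(6, Mul(Function('V')(4), 6)), 302) = Mul(Add(6, Mul(-8, 6)), 302) = Mul(Add(6, -48), 302) = Mul(-42, 302) = -12684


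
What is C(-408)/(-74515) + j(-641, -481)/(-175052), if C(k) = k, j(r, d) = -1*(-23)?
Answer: 69707371/13043999780 ≈ 0.0053440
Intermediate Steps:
j(r, d) = 23
C(-408)/(-74515) + j(-641, -481)/(-175052) = -408/(-74515) + 23/(-175052) = -408*(-1/74515) + 23*(-1/175052) = 408/74515 - 23/175052 = 69707371/13043999780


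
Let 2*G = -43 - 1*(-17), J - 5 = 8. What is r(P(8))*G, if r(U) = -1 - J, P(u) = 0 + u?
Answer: 182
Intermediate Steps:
P(u) = u
J = 13 (J = 5 + 8 = 13)
r(U) = -14 (r(U) = -1 - 1*13 = -1 - 13 = -14)
G = -13 (G = (-43 - 1*(-17))/2 = (-43 + 17)/2 = (½)*(-26) = -13)
r(P(8))*G = -14*(-13) = 182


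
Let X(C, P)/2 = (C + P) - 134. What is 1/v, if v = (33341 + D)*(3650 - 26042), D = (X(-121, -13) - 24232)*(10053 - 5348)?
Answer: 1/2608670216808 ≈ 3.8334e-13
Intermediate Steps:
X(C, P) = -268 + 2*C + 2*P (X(C, P) = 2*((C + P) - 134) = 2*(-134 + C + P) = -268 + 2*C + 2*P)
D = -116533440 (D = ((-268 + 2*(-121) + 2*(-13)) - 24232)*(10053 - 5348) = ((-268 - 242 - 26) - 24232)*4705 = (-536 - 24232)*4705 = -24768*4705 = -116533440)
v = 2608670216808 (v = (33341 - 116533440)*(3650 - 26042) = -116500099*(-22392) = 2608670216808)
1/v = 1/2608670216808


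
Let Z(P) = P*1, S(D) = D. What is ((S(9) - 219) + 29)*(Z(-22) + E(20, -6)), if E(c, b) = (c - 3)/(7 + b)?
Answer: 905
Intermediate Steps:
Z(P) = P
E(c, b) = (-3 + c)/(7 + b)
((S(9) - 219) + 29)*(Z(-22) + E(20, -6)) = ((9 - 219) + 29)*(-22 + (-3 + 20)/(7 - 6)) = (-210 + 29)*(-22 + 17/1) = -181*(-22 + 1*17) = -181*(-22 + 17) = -181*(-5) = 905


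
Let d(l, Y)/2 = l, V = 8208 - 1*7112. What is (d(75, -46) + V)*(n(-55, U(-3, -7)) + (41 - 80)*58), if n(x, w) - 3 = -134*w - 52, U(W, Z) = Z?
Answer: -1710758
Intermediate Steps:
V = 1096 (V = 8208 - 7112 = 1096)
d(l, Y) = 2*l
n(x, w) = -49 - 134*w (n(x, w) = 3 + (-134*w - 52) = 3 + (-52 - 134*w) = -49 - 134*w)
(d(75, -46) + V)*(n(-55, U(-3, -7)) + (41 - 80)*58) = (2*75 + 1096)*((-49 - 134*(-7)) + (41 - 80)*58) = (150 + 1096)*((-49 + 938) - 39*58) = 1246*(889 - 2262) = 1246*(-1373) = -1710758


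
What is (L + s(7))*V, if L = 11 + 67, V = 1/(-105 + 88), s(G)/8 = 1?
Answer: -86/17 ≈ -5.0588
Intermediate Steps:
s(G) = 8 (s(G) = 8*1 = 8)
V = -1/17 (V = 1/(-17) = -1/17 ≈ -0.058824)
L = 78
(L + s(7))*V = (78 + 8)*(-1/17) = 86*(-1/17) = -86/17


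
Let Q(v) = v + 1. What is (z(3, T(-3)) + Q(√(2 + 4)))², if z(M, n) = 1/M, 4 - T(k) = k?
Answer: 70/9 + 8*√6/3 ≈ 14.310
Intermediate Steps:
T(k) = 4 - k
Q(v) = 1 + v
(z(3, T(-3)) + Q(√(2 + 4)))² = (1/3 + (1 + √(2 + 4)))² = (⅓ + (1 + √6))² = (4/3 + √6)²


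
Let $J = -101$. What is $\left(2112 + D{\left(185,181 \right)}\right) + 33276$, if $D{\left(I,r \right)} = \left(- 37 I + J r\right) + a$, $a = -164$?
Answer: $10098$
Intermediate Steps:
$D{\left(I,r \right)} = -164 - 101 r - 37 I$ ($D{\left(I,r \right)} = \left(- 37 I - 101 r\right) - 164 = \left(- 101 r - 37 I\right) - 164 = -164 - 101 r - 37 I$)
$\left(2112 + D{\left(185,181 \right)}\right) + 33276 = \left(2112 - 25290\right) + 33276 = -23178 + 33276 = 10098$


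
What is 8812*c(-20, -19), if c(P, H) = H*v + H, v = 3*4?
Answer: -2176564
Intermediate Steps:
v = 12
c(P, H) = 13*H (c(P, H) = H*12 + H = 12*H + H = 13*H)
8812*c(-20, -19) = 8812*(13*(-19)) = 8812*(-247) = -2176564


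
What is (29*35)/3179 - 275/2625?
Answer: 71606/333795 ≈ 0.21452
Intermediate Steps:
(29*35)/3179 - 275/2625 = 1015*(1/3179) - 275*1/2625 = 1015/3179 - 11/105 = 71606/333795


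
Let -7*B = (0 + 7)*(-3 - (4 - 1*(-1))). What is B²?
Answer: 64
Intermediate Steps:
B = 8 (B = -(0 + 7)*(-3 - (4 - 1*(-1)))/7 = -(-3 - (4 + 1)) = -(-3 - 1*5) = -(-3 - 5) = -(-8) = -⅐*(-56) = 8)
B² = 8² = 64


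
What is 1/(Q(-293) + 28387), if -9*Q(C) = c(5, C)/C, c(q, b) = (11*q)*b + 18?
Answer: 2637/74840422 ≈ 3.5235e-5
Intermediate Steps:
c(q, b) = 18 + 11*b*q (c(q, b) = 11*b*q + 18 = 18 + 11*b*q)
Q(C) = -(18 + 55*C)/(9*C) (Q(C) = -(18 + 11*C*5)/(9*C) = -(18 + 55*C)/(9*C))
1/(Q(-293) + 28387) = 1/((-55/9 - 2/(-293)) + 28387) = 1/((-55/9 - 2*(-1/293)) + 28387) = 1/((-55/9 + 2/293) + 28387) = 1/(-16097/2637 + 28387) = 1/(74840422/2637) = 2637/74840422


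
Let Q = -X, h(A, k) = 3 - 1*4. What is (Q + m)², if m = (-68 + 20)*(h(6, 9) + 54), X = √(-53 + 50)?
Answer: (2544 + I*√3)² ≈ 6.4719e+6 + 8813.0*I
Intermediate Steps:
h(A, k) = -1 (h(A, k) = 3 - 4 = -1)
X = I*√3 (X = √(-3) = I*√3 ≈ 1.732*I)
m = -2544 (m = (-68 + 20)*(-1 + 54) = -48*53 = -2544)
Q = -I*√3 ≈ -1.732*I
(Q + m)² = (-I*√3 - 2544)² = (-2544 - I*√3)²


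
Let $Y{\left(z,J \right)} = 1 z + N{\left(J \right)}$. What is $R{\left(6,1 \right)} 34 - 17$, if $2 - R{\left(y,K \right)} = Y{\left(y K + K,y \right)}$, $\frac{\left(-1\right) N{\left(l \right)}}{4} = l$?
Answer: $629$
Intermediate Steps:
$N{\left(l \right)} = - 4 l$
$Y{\left(z,J \right)} = z - 4 J$ ($Y{\left(z,J \right)} = 1 z - 4 J = z - 4 J$)
$R{\left(y,K \right)} = 2 - K + 4 y - K y$ ($R{\left(y,K \right)} = 2 - \left(\left(y K + K\right) - 4 y\right) = 2 - \left(\left(K y + K\right) - 4 y\right) = 2 - \left(\left(K + K y\right) - 4 y\right) = 2 - \left(K - 4 y + K y\right) = 2 - K + 4 y - K y$)
$R{\left(6,1 \right)} 34 - 17 = \left(2 + 4 \cdot 6 - 1 \left(1 + 6\right)\right) 34 - 17 = \left(2 + 24 - 1 \cdot 7\right) 34 - 17 = \left(2 + 24 - 7\right) 34 - 17 = 19 \cdot 34 - 17 = 646 - 17 = 629$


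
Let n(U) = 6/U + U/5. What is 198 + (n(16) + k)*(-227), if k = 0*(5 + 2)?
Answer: -24541/40 ≈ -613.53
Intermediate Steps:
n(U) = 6/U + U/5 (n(U) = 6/U + U*(⅕) = 6/U + U/5)
k = 0 (k = 0*7 = 0)
198 + (n(16) + k)*(-227) = 198 + ((6/16 + (⅕)*16) + 0)*(-227) = 198 + ((6*(1/16) + 16/5) + 0)*(-227) = 198 + ((3/8 + 16/5) + 0)*(-227) = 198 + (143/40 + 0)*(-227) = 198 + (143/40)*(-227) = 198 - 32461/40 = -24541/40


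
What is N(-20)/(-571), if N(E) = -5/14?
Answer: 5/7994 ≈ 0.00062547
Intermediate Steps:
N(E) = -5/14 (N(E) = -5*1/14 = -5/14)
N(-20)/(-571) = -5/14/(-571) = -5/14*(-1/571) = 5/7994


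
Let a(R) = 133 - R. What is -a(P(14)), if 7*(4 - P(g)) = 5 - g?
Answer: -894/7 ≈ -127.71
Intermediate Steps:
P(g) = 23/7 + g/7 (P(g) = 4 - (5 - g)/7 = 4 + (-5/7 + g/7) = 23/7 + g/7)
-a(P(14)) = -(133 - (23/7 + (⅐)*14)) = -(133 - (23/7 + 2)) = -(133 - 1*37/7) = -(133 - 37/7) = -1*894/7 = -894/7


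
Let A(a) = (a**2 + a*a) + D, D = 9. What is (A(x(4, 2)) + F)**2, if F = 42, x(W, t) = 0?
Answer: 2601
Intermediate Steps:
A(a) = 9 + 2*a**2 (A(a) = (a**2 + a*a) + 9 = (a**2 + a**2) + 9 = 2*a**2 + 9 = 9 + 2*a**2)
(A(x(4, 2)) + F)**2 = ((9 + 2*0**2) + 42)**2 = ((9 + 2*0) + 42)**2 = ((9 + 0) + 42)**2 = (9 + 42)**2 = 51**2 = 2601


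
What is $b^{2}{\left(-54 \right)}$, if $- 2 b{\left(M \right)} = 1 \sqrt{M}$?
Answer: $- \frac{27}{2} \approx -13.5$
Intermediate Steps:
$b{\left(M \right)} = - \frac{\sqrt{M}}{2}$ ($b{\left(M \right)} = - \frac{1 \sqrt{M}}{2} = - \frac{\sqrt{M}}{2}$)
$b^{2}{\left(-54 \right)} = \left(- \frac{\sqrt{-54}}{2}\right)^{2} = \left(- \frac{3 i \sqrt{6}}{2}\right)^{2} = - \frac{27}{2}$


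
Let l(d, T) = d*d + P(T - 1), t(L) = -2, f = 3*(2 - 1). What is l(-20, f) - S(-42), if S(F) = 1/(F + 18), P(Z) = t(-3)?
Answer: 9553/24 ≈ 398.04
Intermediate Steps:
f = 3 (f = 3*1 = 3)
P(Z) = -2
l(d, T) = -2 + d**2 (l(d, T) = d*d - 2 = d**2 - 2 = -2 + d**2)
S(F) = 1/(18 + F)
l(-20, f) - S(-42) = (-2 + (-20)**2) - 1/(18 - 42) = (-2 + 400) - 1/(-24) = 398 - 1*(-1/24) = 398 + 1/24 = 9553/24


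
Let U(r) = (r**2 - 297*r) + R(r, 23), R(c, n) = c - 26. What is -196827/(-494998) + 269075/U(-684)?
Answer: 66280885997/82948547353 ≈ 0.79906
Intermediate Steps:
R(c, n) = -26 + c
U(r) = -26 + r**2 - 296*r (U(r) = (r**2 - 297*r) + (-26 + r) = -26 + r**2 - 296*r)
-196827/(-494998) + 269075/U(-684) = -196827/(-494998) + 269075/(-26 + (-684)**2 - 296*(-684)) = -196827*(-1/494998) + 269075/(-26 + 467856 + 202464) = 196827/494998 + 269075/670294 = 66280885997/82948547353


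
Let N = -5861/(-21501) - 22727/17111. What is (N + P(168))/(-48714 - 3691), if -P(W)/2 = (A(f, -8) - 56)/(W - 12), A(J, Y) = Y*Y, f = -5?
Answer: 5539291676/250639853547915 ≈ 2.2101e-5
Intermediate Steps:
A(J, Y) = Y²
P(W) = -16/(-12 + W) (P(W) = -2*((-8)² - 56)/(W - 12) = -2*(64 - 56)/(-12 + W) = -16/(-12 + W))
N = -388365656/367903611 (N = -5861*(-1/21501) - 22727*1/17111 = 5861/21501 - 22727/17111 = -388365656/367903611 ≈ -1.0556)
(N + P(168))/(-48714 - 3691) = (-388365656/367903611 - 16/(-12 + 168))/(-48714 - 3691) = (-388365656/367903611 - 16/156)/(-52405) = (-388365656/367903611 - 16*1/156)*(-1/52405) = (-388365656/367903611 - 4/39)*(-1/52405) = -5539291676/4782746943*(-1/52405) = 5539291676/250639853547915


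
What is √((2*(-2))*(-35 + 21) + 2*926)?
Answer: 6*√53 ≈ 43.681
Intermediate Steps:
√((2*(-2))*(-35 + 21) + 2*926) = √(-4*(-14) + 1852) = √(56 + 1852) = √1908 = 6*√53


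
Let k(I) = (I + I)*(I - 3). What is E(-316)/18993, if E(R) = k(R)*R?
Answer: -63708128/18993 ≈ -3354.3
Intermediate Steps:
k(I) = 2*I*(-3 + I) (k(I) = (2*I)*(-3 + I) = 2*I*(-3 + I))
E(R) = 2*R²*(-3 + R) (E(R) = (2*R*(-3 + R))*R = 2*R²*(-3 + R))
E(-316)/18993 = (2*(-316)²*(-3 - 316))/18993 = (2*99856*(-319))*(1/18993) = -63708128*1/18993 = -63708128/18993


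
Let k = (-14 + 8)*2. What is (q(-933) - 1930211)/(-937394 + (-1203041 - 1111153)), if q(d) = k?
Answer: 1930223/3251588 ≈ 0.59363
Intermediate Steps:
k = -12 (k = -6*2 = -12)
q(d) = -12
(q(-933) - 1930211)/(-937394 + (-1203041 - 1111153)) = (-12 - 1930211)/(-937394 + (-1203041 - 1111153)) = -1930223/(-937394 - 2314194) = -1930223/(-3251588) = -1930223*(-1/3251588) = 1930223/3251588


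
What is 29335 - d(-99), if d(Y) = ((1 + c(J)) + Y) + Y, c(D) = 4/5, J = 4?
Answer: 147656/5 ≈ 29531.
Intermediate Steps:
c(D) = 4/5 (c(D) = 4*(1/5) = 4/5)
d(Y) = 9/5 + 2*Y (d(Y) = ((1 + 4/5) + Y) + Y = (9/5 + Y) + Y = 9/5 + 2*Y)
29335 - d(-99) = 29335 - (9/5 + 2*(-99)) = 29335 - (9/5 - 198) = 29335 - 1*(-981/5) = 29335 + 981/5 = 147656/5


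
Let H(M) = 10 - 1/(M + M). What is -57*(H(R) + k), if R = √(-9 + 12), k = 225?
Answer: -13395 + 19*√3/2 ≈ -13379.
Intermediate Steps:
R = √3 ≈ 1.7320
H(M) = 10 - 1/(2*M)
-57*(H(R) + k) = -57*((10 - √3/3/2) + 225) = -57*((10 - √3/6) + 225) = -57*(235 - √3/6) = -13395 + 19*√3/2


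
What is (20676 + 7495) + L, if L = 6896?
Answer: 35067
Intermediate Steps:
(20676 + 7495) + L = (20676 + 7495) + 6896 = 28171 + 6896 = 35067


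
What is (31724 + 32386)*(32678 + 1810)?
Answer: 2211025680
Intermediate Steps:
(31724 + 32386)*(32678 + 1810) = 64110*34488 = 2211025680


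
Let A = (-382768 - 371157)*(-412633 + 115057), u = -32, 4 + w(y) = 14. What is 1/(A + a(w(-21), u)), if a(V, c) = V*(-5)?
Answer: 1/224349985750 ≈ 4.4573e-12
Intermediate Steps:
w(y) = 10 (w(y) = -4 + 14 = 10)
a(V, c) = -5*V
A = 224349985800 (A = -753925*(-297576) = 224349985800)
1/(A + a(w(-21), u)) = 1/(224349985800 - 5*10) = 1/(224349985800 - 50) = 1/224349985750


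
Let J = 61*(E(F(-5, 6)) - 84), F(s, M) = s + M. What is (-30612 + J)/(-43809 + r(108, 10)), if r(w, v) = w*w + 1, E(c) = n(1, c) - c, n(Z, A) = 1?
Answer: 4467/4018 ≈ 1.1117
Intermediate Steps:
F(s, M) = M + s
E(c) = 1 - c
J = -5124 (J = 61*((1 - (6 - 5)) - 84) = 61*((1 - 1*1) - 84) = 61*((1 - 1) - 84) = 61*(0 - 84) = 61*(-84) = -5124)
r(w, v) = 1 + w² (r(w, v) = w² + 1 = 1 + w²)
(-30612 + J)/(-43809 + r(108, 10)) = (-30612 - 5124)/(-43809 + (1 + 108²)) = -35736/(-43809 + (1 + 11664)) = -35736/(-43809 + 11665) = -35736/(-32144) = -35736*(-1/32144) = 4467/4018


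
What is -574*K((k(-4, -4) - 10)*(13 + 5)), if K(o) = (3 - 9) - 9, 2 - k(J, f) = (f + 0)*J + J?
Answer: 8610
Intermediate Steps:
k(J, f) = 2 - J - J*f (k(J, f) = 2 - ((f + 0)*J + J) = 2 - (f*J + J) = 2 - (J*f + J) = 2 - (J + J*f) = 2 + (-J - J*f) = 2 - J - J*f)
K(o) = -15 (K(o) = -6 - 9 = -15)
-574*K((k(-4, -4) - 10)*(13 + 5)) = -574*(-15) = 8610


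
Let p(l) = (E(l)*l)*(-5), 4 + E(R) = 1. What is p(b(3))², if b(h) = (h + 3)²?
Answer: 291600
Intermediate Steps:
b(h) = (3 + h)²
E(R) = -3 (E(R) = -4 + 1 = -3)
p(l) = 15*l (p(l) = -3*l*(-5) = 15*l)
p(b(3))² = (15*(3 + 3)²)² = (15*6²)² = (15*36)² = 540² = 291600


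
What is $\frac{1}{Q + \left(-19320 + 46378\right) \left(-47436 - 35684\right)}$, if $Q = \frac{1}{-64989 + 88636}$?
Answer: $- \frac{23647}{53183544521119} \approx -4.4463 \cdot 10^{-10}$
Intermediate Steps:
$Q = \frac{1}{23647} \approx 4.2289 \cdot 10^{-5}$
$\frac{1}{Q + \left(-19320 + 46378\right) \left(-47436 - 35684\right)} = \frac{1}{\frac{1}{23647} + \left(-19320 + 46378\right) \left(-47436 - 35684\right)} = \frac{1}{\frac{1}{23647} + 27058 \left(-83120\right)} = \frac{1}{\frac{1}{23647} - 2249060960} = \frac{1}{- \frac{53183544521119}{23647}} = - \frac{23647}{53183544521119}$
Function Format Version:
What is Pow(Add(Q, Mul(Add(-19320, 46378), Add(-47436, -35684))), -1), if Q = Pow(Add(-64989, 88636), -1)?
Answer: Rational(-23647, 53183544521119) ≈ -4.4463e-10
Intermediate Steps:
Q = Rational(1, 23647) (Q = Pow(23647, -1) = Rational(1, 23647) ≈ 4.2289e-5)
Pow(Add(Q, Mul(Add(-19320, 46378), Add(-47436, -35684))), -1) = Pow(Add(Rational(1, 23647), Mul(Add(-19320, 46378), Add(-47436, -35684))), -1) = Pow(Add(Rational(1, 23647), Mul(27058, -83120)), -1) = Pow(Add(Rational(1, 23647), -2249060960), -1) = Pow(Rational(-53183544521119, 23647), -1) = Rational(-23647, 53183544521119)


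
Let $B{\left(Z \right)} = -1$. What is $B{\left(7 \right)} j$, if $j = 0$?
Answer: $0$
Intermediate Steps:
$B{\left(7 \right)} j = \left(-1\right) 0 = 0$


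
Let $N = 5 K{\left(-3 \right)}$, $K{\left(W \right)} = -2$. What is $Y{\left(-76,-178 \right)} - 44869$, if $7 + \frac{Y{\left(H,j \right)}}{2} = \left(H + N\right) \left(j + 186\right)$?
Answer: $-46259$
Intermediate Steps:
$N = -10$ ($N = 5 \left(-2\right) = -10$)
$Y{\left(H,j \right)} = -14 + 2 \left(-10 + H\right) \left(186 + j\right)$ ($Y{\left(H,j \right)} = -14 + 2 \left(H - 10\right) \left(j + 186\right) = -14 + 2 \left(-10 + H\right) \left(186 + j\right)$)
$Y{\left(-76,-178 \right)} - 44869 = \left(-3734 - -3560 + 372 \left(-76\right) + 2 \left(-76\right) \left(-178\right)\right) - 44869 = \left(-3734 + 3560 - 28272 + 27056\right) - 44869 = -1390 - 44869 = -46259$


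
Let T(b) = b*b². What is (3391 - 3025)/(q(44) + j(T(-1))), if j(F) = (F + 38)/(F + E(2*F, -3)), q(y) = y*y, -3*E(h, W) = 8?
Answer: 4026/21185 ≈ 0.19004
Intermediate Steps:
E(h, W) = -8/3 (E(h, W) = -⅓*8 = -8/3)
q(y) = y²
T(b) = b³
j(F) = (38 + F)/(-8/3 + F) (j(F) = (F + 38)/(F - 8/3) = (38 + F)/(-8/3 + F))
(3391 - 3025)/(q(44) + j(T(-1))) = (3391 - 3025)/(44² + 3*(38 + (-1)³)/(-8 + 3*(-1)³)) = 366/(1936 + 3*(38 - 1)/(-8 + 3*(-1))) = 366/(1936 + 3*37/(-8 - 3)) = 366/(1936 + 3*37/(-11)) = 366/(1936 + 3*(-1/11)*37) = 366/(1936 - 111/11) = 366/(21185/11) = 366*(11/21185) = 4026/21185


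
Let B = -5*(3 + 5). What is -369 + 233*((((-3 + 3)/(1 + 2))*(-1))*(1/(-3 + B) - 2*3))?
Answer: -369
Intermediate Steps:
B = -40 (B = -5*8 = -40)
-369 + 233*((((-3 + 3)/(1 + 2))*(-1))*(1/(-3 + B) - 2*3)) = -369 + 233*((((-3 + 3)/(1 + 2))*(-1))*(1/(-3 - 40) - 2*3)) = -369 + 233*(((0/3)*(-1))*(1/(-43) - 6)) = -369 + 233*(((0*(⅓))*(-1))*(-1/43 - 6)) = -369 + 233*((0*(-1))*(-259/43)) = -369 + 233*(0*(-259/43)) = -369 + 233*0 = -369 + 0 = -369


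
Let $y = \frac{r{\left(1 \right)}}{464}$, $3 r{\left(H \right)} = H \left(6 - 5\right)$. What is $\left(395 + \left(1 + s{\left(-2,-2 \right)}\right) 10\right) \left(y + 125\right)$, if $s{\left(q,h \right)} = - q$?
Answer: $\frac{73950425}{1392} \approx 53125.0$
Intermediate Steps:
$r{\left(H \right)} = \frac{H}{3}$ ($r{\left(H \right)} = \frac{H \left(6 - 5\right)}{3} = \frac{H 1}{3} = \frac{H}{3}$)
$y = \frac{1}{1392}$ ($y = \frac{\frac{1}{3} \cdot 1}{464} = \frac{1}{3} \cdot \frac{1}{464} = \frac{1}{1392} \approx 0.00071839$)
$\left(395 + \left(1 + s{\left(-2,-2 \right)}\right) 10\right) \left(y + 125\right) = \left(395 + \left(1 - -2\right) 10\right) \left(\frac{1}{1392} + 125\right) = \left(395 + \left(1 + 2\right) 10\right) \frac{174001}{1392} = \left(395 + 3 \cdot 10\right) \frac{174001}{1392} = \left(395 + 30\right) \frac{174001}{1392} = 425 \cdot \frac{174001}{1392} = \frac{73950425}{1392}$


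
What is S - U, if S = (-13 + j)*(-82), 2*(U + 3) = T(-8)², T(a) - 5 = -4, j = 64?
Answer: -8359/2 ≈ -4179.5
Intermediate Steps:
T(a) = 1 (T(a) = 5 - 4 = 1)
U = -5/2 (U = -3 + (½)*1² = -3 + (½)*1 = -3 + ½ = -5/2 ≈ -2.5000)
S = -4182 (S = (-13 + 64)*(-82) = 51*(-82) = -4182)
S - U = -4182 - 1*(-5/2) = -4182 + 5/2 = -8359/2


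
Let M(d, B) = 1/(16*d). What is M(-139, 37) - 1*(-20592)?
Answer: 45796607/2224 ≈ 20592.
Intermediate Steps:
M(d, B) = 1/(16*d)
M(-139, 37) - 1*(-20592) = (1/16)/(-139) - 1*(-20592) = (1/16)*(-1/139) + 20592 = -1/2224 + 20592 = 45796607/2224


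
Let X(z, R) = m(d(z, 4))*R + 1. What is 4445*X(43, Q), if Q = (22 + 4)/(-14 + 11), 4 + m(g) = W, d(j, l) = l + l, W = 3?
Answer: 128905/3 ≈ 42968.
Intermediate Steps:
d(j, l) = 2*l
m(g) = -1 (m(g) = -4 + 3 = -1)
Q = -26/3 (Q = 26/(-3) = 26*(-⅓) = -26/3 ≈ -8.6667)
X(z, R) = 1 - R (X(z, R) = -R + 1 = 1 - R)
4445*X(43, Q) = 4445*(1 - 1*(-26/3)) = 4445*(1 + 26/3) = 4445*(29/3) = 128905/3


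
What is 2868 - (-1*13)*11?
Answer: 3011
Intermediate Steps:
2868 - (-1*13)*11 = 2868 - (-13)*11 = 2868 - 1*(-143) = 2868 + 143 = 3011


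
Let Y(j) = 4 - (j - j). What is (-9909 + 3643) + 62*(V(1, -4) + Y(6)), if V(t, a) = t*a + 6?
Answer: -5894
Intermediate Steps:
Y(j) = 4 (Y(j) = 4 - 1*0 = 4 + 0 = 4)
V(t, a) = 6 + a*t (V(t, a) = a*t + 6 = 6 + a*t)
(-9909 + 3643) + 62*(V(1, -4) + Y(6)) = (-9909 + 3643) + 62*((6 - 4*1) + 4) = -6266 + 62*((6 - 4) + 4) = -6266 + 62*(2 + 4) = -6266 + 62*6 = -6266 + 372 = -5894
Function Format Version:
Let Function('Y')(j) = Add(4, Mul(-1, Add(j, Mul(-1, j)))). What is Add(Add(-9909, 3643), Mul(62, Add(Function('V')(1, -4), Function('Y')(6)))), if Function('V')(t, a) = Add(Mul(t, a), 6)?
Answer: -5894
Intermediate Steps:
Function('Y')(j) = 4 (Function('Y')(j) = Add(4, Mul(-1, 0)) = Add(4, 0) = 4)
Function('V')(t, a) = Add(6, Mul(a, t)) (Function('V')(t, a) = Add(Mul(a, t), 6) = Add(6, Mul(a, t)))
Add(Add(-9909, 3643), Mul(62, Add(Function('V')(1, -4), Function('Y')(6)))) = Add(Add(-9909, 3643), Mul(62, Add(Add(6, Mul(-4, 1)), 4))) = Add(-6266, Mul(62, Add(Add(6, -4), 4))) = Add(-6266, Mul(62, Add(2, 4))) = Add(-6266, Mul(62, 6)) = Add(-6266, 372) = -5894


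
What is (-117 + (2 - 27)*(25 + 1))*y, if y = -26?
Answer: 19942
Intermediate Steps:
(-117 + (2 - 27)*(25 + 1))*y = (-117 + (2 - 27)*(25 + 1))*(-26) = (-117 - 25*26)*(-26) = (-117 - 650)*(-26) = -767*(-26) = 19942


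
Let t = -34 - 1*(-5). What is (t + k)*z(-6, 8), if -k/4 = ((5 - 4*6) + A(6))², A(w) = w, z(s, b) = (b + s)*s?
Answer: 8460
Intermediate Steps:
z(s, b) = s*(b + s)
t = -29 (t = -34 + 5 = -29)
k = -676 (k = -4*((5 - 4*6) + 6)² = -4*((5 - 24) + 6)² = -4*(-19 + 6)² = -4*(-13)² = -4*169 = -676)
(t + k)*z(-6, 8) = (-29 - 676)*(-6*(8 - 6)) = -(-4230)*2 = -705*(-12) = 8460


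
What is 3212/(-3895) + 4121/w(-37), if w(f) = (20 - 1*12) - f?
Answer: 3181351/35055 ≈ 90.753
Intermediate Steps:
w(f) = 8 - f (w(f) = (20 - 12) - f = 8 - f)
3212/(-3895) + 4121/w(-37) = 3212/(-3895) + 4121/(8 - 1*(-37)) = 3212*(-1/3895) + 4121/(8 + 37) = -3212/3895 + 4121/45 = 3181351/35055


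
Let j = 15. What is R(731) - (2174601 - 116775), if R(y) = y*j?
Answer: -2046861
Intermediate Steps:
R(y) = 15*y (R(y) = y*15 = 15*y)
R(731) - (2174601 - 116775) = 15*731 - (2174601 - 116775) = 10965 - 1*2057826 = 10965 - 2057826 = -2046861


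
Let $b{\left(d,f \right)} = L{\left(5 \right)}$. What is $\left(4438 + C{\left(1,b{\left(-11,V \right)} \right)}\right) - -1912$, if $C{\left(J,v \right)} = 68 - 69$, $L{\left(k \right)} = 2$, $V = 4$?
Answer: $6349$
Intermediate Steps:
$b{\left(d,f \right)} = 2$
$C{\left(J,v \right)} = -1$
$\left(4438 + C{\left(1,b{\left(-11,V \right)} \right)}\right) - -1912 = \left(4438 - 1\right) - -1912 = 4437 + 1912 = 6349$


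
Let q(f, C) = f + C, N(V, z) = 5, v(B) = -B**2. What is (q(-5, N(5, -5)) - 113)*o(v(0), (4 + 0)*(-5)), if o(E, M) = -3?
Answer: 339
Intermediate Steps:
q(f, C) = C + f
(q(-5, N(5, -5)) - 113)*o(v(0), (4 + 0)*(-5)) = ((5 - 5) - 113)*(-3) = (0 - 113)*(-3) = -113*(-3) = 339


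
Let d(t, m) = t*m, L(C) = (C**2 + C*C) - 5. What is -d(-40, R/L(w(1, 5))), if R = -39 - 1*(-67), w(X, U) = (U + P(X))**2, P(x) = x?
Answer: 1120/2587 ≈ 0.43293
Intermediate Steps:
w(X, U) = (U + X)**2
L(C) = -5 + 2*C**2 (L(C) = (C**2 + C**2) - 5 = 2*C**2 - 5 = -5 + 2*C**2)
R = 28 (R = -39 + 67 = 28)
d(t, m) = m*t
-d(-40, R/L(w(1, 5))) = -28/(-5 + 2*((5 + 1)**2)**2)*(-40) = -28/(-5 + 2*(6**2)**2)*(-40) = -28/(-5 + 2*36**2)*(-40) = -28/(-5 + 2*1296)*(-40) = -28/(-5 + 2592)*(-40) = -28/2587*(-40) = -28*(1/2587)*(-40) = -28*(-40)/2587 = -1*(-1120/2587) = 1120/2587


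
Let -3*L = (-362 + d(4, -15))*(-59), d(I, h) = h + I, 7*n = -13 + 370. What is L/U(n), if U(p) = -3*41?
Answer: 22007/369 ≈ 59.640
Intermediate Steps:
n = 51 (n = (-13 + 370)/7 = (⅐)*357 = 51)
d(I, h) = I + h
U(p) = -123
L = -22007/3 (L = -(-362 + (4 - 15))*(-59)/3 = -(-362 - 11)*(-59)/3 = -(-373)*(-59)/3 = -⅓*22007 = -22007/3 ≈ -7335.7)
L/U(n) = -22007/3/(-123) = -22007/3*(-1/123) = 22007/369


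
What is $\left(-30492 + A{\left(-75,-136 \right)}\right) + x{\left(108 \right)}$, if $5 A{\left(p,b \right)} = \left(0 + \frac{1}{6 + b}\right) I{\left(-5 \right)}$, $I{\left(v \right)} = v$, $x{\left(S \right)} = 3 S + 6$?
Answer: $- \frac{3921059}{130} \approx -30162.0$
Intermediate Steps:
$x{\left(S \right)} = 6 + 3 S$
$A{\left(p,b \right)} = - \frac{1}{6 + b}$ ($A{\left(p,b \right)} = \frac{\left(0 + \frac{1}{6 + b}\right) \left(-5\right)}{5} = \frac{\frac{1}{6 + b} \left(-5\right)}{5} = \frac{\left(-5\right) \frac{1}{6 + b}}{5} = - \frac{1}{6 + b}$)
$\left(-30492 + A{\left(-75,-136 \right)}\right) + x{\left(108 \right)} = \left(-30492 - \frac{1}{6 - 136}\right) + \left(6 + 3 \cdot 108\right) = \left(-30492 - \frac{1}{-130}\right) + \left(6 + 324\right) = \left(-30492 - - \frac{1}{130}\right) + 330 = \left(-30492 + \frac{1}{130}\right) + 330 = - \frac{3963959}{130} + 330 = - \frac{3921059}{130}$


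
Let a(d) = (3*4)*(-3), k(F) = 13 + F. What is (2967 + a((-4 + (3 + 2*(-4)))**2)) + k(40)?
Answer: 2984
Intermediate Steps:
a(d) = -36 (a(d) = 12*(-3) = -36)
(2967 + a((-4 + (3 + 2*(-4)))**2)) + k(40) = (2967 - 36) + (13 + 40) = 2931 + 53 = 2984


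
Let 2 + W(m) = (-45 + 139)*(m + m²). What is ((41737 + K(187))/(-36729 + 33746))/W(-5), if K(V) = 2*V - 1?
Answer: -21055/2801037 ≈ -0.0075169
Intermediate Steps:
K(V) = -1 + 2*V
W(m) = -2 + 94*m + 94*m² (W(m) = -2 + (-45 + 139)*(m + m²) = -2 + 94*(m + m²) = -2 + (94*m + 94*m²) = -2 + 94*m + 94*m²)
((41737 + K(187))/(-36729 + 33746))/W(-5) = ((41737 + (-1 + 2*187))/(-36729 + 33746))/(-2 + 94*(-5) + 94*(-5)²) = ((41737 + (-1 + 374))/(-2983))/(-2 - 470 + 94*25) = ((41737 + 373)*(-1/2983))/(-2 - 470 + 2350) = (42110*(-1/2983))/1878 = -42110/2983*1/1878 = -21055/2801037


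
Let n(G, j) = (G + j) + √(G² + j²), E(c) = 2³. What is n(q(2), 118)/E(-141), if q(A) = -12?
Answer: 53/4 + √3517/4 ≈ 28.076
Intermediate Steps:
E(c) = 8
n(G, j) = G + j + √(G² + j²)
n(q(2), 118)/E(-141) = (-12 + 118 + √((-12)² + 118²))/8 = (-12 + 118 + √(144 + 13924))*(⅛) = (-12 + 118 + √14068)*(⅛) = (-12 + 118 + 2*√3517)*(⅛) = (106 + 2*√3517)*(⅛) = 53/4 + √3517/4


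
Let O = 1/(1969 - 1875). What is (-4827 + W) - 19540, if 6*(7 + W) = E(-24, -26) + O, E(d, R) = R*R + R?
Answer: -4561945/188 ≈ -24266.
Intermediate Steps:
E(d, R) = R + R² (E(d, R) = R² + R = R + R²)
O = 1/94 ≈ 0.010638
W = 19051/188 (W = -7 + (-26*(1 - 26) + 1/94)/6 = -7 + (-26*(-25) + 1/94)/6 = -7 + (650 + 1/94)/6 = -7 + (⅙)*(61101/94) = -7 + 20367/188 = 19051/188 ≈ 101.34)
(-4827 + W) - 19540 = (-4827 + 19051/188) - 19540 = -888425/188 - 19540 = -4561945/188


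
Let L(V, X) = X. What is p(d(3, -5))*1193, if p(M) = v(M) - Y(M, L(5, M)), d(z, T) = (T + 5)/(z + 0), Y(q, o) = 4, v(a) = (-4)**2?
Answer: 14316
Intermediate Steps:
v(a) = 16
d(z, T) = (5 + T)/z
p(M) = 12 (p(M) = 16 - 1*4 = 16 - 4 = 12)
p(d(3, -5))*1193 = 12*1193 = 14316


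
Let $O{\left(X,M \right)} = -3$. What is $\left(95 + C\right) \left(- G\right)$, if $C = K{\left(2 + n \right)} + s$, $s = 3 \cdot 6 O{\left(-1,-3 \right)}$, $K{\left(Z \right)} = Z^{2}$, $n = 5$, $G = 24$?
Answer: $-2160$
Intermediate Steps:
$s = -54$ ($s = 3 \cdot 6 \left(-3\right) = 18 \left(-3\right) = -54$)
$C = -5$ ($C = \left(2 + 5\right)^{2} - 54 = 7^{2} - 54 = 49 - 54 = -5$)
$\left(95 + C\right) \left(- G\right) = \left(95 - 5\right) \left(\left(-1\right) 24\right) = 90 \left(-24\right) = -2160$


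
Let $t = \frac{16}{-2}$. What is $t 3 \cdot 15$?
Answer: $-360$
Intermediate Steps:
$t = -8$ ($t = 16 \left(- \frac{1}{2}\right) = -8$)
$t 3 \cdot 15 = \left(-8\right) 3 \cdot 15 = \left(-24\right) 15 = -360$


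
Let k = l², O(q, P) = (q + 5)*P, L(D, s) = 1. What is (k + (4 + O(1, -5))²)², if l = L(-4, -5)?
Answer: 458329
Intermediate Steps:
O(q, P) = P*(5 + q) (O(q, P) = (5 + q)*P = P*(5 + q))
l = 1
k = 1 (k = 1² = 1)
(k + (4 + O(1, -5))²)² = (1 + (4 - 5*(5 + 1))²)² = (1 + (4 - 5*6)²)² = (1 + (4 - 30)²)² = (1 + (-26)²)² = (1 + 676)² = 677² = 458329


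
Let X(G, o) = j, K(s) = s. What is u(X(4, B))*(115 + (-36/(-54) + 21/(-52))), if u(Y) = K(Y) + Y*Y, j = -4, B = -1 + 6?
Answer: 17981/13 ≈ 1383.2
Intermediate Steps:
B = 5
X(G, o) = -4
u(Y) = Y + Y**2 (u(Y) = Y + Y*Y = Y + Y**2)
u(X(4, B))*(115 + (-36/(-54) + 21/(-52))) = (-4*(1 - 4))*(115 + (-36/(-54) + 21/(-52))) = (-4*(-3))*(115 + (-36*(-1/54) + 21*(-1/52))) = 12*(115 + (2/3 - 21/52)) = 12*(115 + 41/156) = 12*(17981/156) = 17981/13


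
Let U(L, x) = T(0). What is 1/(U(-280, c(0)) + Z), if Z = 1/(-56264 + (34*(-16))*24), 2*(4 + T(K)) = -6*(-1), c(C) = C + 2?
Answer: -69320/69321 ≈ -0.99999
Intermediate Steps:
c(C) = 2 + C
T(K) = -1 (T(K) = -4 + (-6*(-1))/2 = -4 + (½)*6 = -4 + 3 = -1)
U(L, x) = -1
Z = -1/69320 (Z = 1/(-56264 - 544*24) = 1/(-56264 - 13056) = 1/(-69320) = -1/69320 ≈ -1.4426e-5)
1/(U(-280, c(0)) + Z) = 1/(-1 - 1/69320) = 1/(-69321/69320) = -69320/69321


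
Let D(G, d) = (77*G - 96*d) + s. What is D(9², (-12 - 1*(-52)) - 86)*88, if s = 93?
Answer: 945648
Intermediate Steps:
D(G, d) = 93 - 96*d + 77*G (D(G, d) = (77*G - 96*d) + 93 = (-96*d + 77*G) + 93 = 93 - 96*d + 77*G)
D(9², (-12 - 1*(-52)) - 86)*88 = (93 - 96*((-12 - 1*(-52)) - 86) + 77*9²)*88 = (93 - 96*((-12 + 52) - 86) + 77*81)*88 = (93 - 96*(40 - 86) + 6237)*88 = (93 - 96*(-46) + 6237)*88 = (93 + 4416 + 6237)*88 = 10746*88 = 945648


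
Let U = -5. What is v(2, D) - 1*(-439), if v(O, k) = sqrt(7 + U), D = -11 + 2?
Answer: 439 + sqrt(2) ≈ 440.41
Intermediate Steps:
D = -9
v(O, k) = sqrt(2) (v(O, k) = sqrt(7 - 5) = sqrt(2))
v(2, D) - 1*(-439) = sqrt(2) - 1*(-439) = sqrt(2) + 439 = 439 + sqrt(2)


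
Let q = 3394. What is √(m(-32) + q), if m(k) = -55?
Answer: 3*√371 ≈ 57.784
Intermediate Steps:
√(m(-32) + q) = √(-55 + 3394) = √3339 = 3*√371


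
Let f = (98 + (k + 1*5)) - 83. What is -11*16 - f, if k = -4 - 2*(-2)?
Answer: -196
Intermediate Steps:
k = 0 (k = -4 + 4 = 0)
f = 20 (f = (98 + (0 + 1*5)) - 83 = (98 + (0 + 5)) - 83 = (98 + 5) - 83 = 103 - 83 = 20)
-11*16 - f = -11*16 - 1*20 = -176 - 20 = -196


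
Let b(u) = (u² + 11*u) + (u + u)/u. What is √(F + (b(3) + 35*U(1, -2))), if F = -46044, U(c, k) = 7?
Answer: I*√45755 ≈ 213.9*I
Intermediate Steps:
b(u) = 2 + u² + 11*u (b(u) = (u² + 11*u) + (2*u)/u = (u² + 11*u) + 2 = 2 + u² + 11*u)
√(F + (b(3) + 35*U(1, -2))) = √(-46044 + ((2 + 3² + 11*3) + 35*7)) = √(-46044 + ((2 + 9 + 33) + 245)) = √(-46044 + (44 + 245)) = √(-46044 + 289) = √(-45755) = I*√45755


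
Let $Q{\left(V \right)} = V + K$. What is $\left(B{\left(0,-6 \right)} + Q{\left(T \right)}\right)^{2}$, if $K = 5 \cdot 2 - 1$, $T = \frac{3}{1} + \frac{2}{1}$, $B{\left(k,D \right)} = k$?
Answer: $196$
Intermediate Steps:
$T = 5$ ($T = 3 \cdot 1 + 2 \cdot 1 = 3 + 2 = 5$)
$K = 9$ ($K = 10 - 1 = 9$)
$Q{\left(V \right)} = 9 + V$ ($Q{\left(V \right)} = V + 9 = 9 + V$)
$\left(B{\left(0,-6 \right)} + Q{\left(T \right)}\right)^{2} = \left(0 + \left(9 + 5\right)\right)^{2} = \left(0 + 14\right)^{2} = 14^{2} = 196$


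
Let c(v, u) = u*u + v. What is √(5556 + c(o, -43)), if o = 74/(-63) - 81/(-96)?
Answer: √208989382/168 ≈ 86.050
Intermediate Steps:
o = -667/2016 (o = 74*(-1/63) - 81*(-1/96) = -74/63 + 27/32 = -667/2016 ≈ -0.33085)
c(v, u) = v + u² (c(v, u) = u² + v = v + u²)
√(5556 + c(o, -43)) = √(5556 + (-667/2016 + (-43)²)) = √(5556 + (-667/2016 + 1849)) = √(5556 + 3726917/2016) = √(14927813/2016) = √208989382/168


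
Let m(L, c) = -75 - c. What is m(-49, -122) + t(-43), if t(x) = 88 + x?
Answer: 92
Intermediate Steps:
m(-49, -122) + t(-43) = (-75 - 1*(-122)) + (88 - 43) = (-75 + 122) + 45 = 47 + 45 = 92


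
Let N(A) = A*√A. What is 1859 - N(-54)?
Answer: 1859 + 162*I*√6 ≈ 1859.0 + 396.82*I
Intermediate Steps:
N(A) = A^(3/2)
1859 - N(-54) = 1859 - (-54)^(3/2) = 1859 - (-162)*I*√6 = 1859 + 162*I*√6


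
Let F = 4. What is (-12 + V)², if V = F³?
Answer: 2704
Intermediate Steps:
V = 64 (V = 4³ = 64)
(-12 + V)² = (-12 + 64)² = 52² = 2704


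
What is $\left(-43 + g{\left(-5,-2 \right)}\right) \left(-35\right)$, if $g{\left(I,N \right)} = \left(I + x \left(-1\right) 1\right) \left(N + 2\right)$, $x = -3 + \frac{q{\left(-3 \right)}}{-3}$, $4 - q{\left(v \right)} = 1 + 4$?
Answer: $1505$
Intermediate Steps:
$q{\left(v \right)} = -1$ ($q{\left(v \right)} = 4 - \left(1 + 4\right) = 4 - 5 = -1$)
$x = - \frac{8}{3}$ ($x = -3 - \frac{1}{-3} = -3 - - \frac{1}{3} = -3 + \frac{1}{3} = - \frac{8}{3} \approx -2.6667$)
$g{\left(I,N \right)} = \left(2 + N\right) \left(\frac{8}{3} + I\right)$ ($g{\left(I,N \right)} = \left(I + \left(- \frac{8}{3}\right) \left(-1\right) 1\right) \left(N + 2\right) = \left(I + \frac{8}{3} \cdot 1\right) \left(2 + N\right) = \left(I + \frac{8}{3}\right) \left(2 + N\right) = \left(\frac{8}{3} + I\right) \left(2 + N\right) = \left(2 + N\right) \left(\frac{8}{3} + I\right)$)
$\left(-43 + g{\left(-5,-2 \right)}\right) \left(-35\right) = \left(-43 + \left(\frac{16}{3} + 2 \left(-5\right) + \frac{8}{3} \left(-2\right) - -10\right)\right) \left(-35\right) = \left(-43 + \left(\frac{16}{3} - 10 - \frac{16}{3} + 10\right)\right) \left(-35\right) = \left(-43 + 0\right) \left(-35\right) = \left(-43\right) \left(-35\right) = 1505$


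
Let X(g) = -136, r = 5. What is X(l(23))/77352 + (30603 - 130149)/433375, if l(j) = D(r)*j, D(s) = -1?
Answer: -969877649/4190302875 ≈ -0.23146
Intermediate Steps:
l(j) = -j
X(l(23))/77352 + (30603 - 130149)/433375 = -136/77352 + (30603 - 130149)/433375 = -136*1/77352 - 99546*1/433375 = -17/9669 - 99546/433375 = -969877649/4190302875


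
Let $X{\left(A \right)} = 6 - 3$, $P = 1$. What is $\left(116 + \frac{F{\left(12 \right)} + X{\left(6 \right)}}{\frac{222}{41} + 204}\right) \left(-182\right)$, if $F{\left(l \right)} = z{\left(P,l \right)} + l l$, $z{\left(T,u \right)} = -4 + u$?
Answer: $- \frac{91212121}{4293} \approx -21247.0$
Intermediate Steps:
$X{\left(A \right)} = 3$
$F{\left(l \right)} = -4 + l + l^{2}$ ($F{\left(l \right)} = \left(-4 + l\right) + l l = \left(-4 + l\right) + l^{2} = -4 + l + l^{2}$)
$\left(116 + \frac{F{\left(12 \right)} + X{\left(6 \right)}}{\frac{222}{41} + 204}\right) \left(-182\right) = \left(116 + \frac{\left(-4 + 12 + 12^{2}\right) + 3}{\frac{222}{41} + 204}\right) \left(-182\right) = \left(116 + \frac{\left(-4 + 12 + 144\right) + 3}{222 \cdot \frac{1}{41} + 204}\right) \left(-182\right) = \left(116 + \frac{152 + 3}{\frac{222}{41} + 204}\right) \left(-182\right) = \left(116 + \frac{155}{\frac{8586}{41}}\right) \left(-182\right) = \left(116 + 155 \cdot \frac{41}{8586}\right) \left(-182\right) = \left(116 + \frac{6355}{8586}\right) \left(-182\right) = \frac{1002331}{8586} \left(-182\right) = - \frac{91212121}{4293}$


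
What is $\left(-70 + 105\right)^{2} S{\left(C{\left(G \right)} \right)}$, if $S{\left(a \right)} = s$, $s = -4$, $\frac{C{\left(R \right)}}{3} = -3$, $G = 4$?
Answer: $-4900$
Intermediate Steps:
$C{\left(R \right)} = -9$ ($C{\left(R \right)} = 3 \left(-3\right) = -9$)
$S{\left(a \right)} = -4$
$\left(-70 + 105\right)^{2} S{\left(C{\left(G \right)} \right)} = \left(-70 + 105\right)^{2} \left(-4\right) = 35^{2} \left(-4\right) = 1225 \left(-4\right) = -4900$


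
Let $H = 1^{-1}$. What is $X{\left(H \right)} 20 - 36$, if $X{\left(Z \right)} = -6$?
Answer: $-156$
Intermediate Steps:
$H = 1$
$X{\left(H \right)} 20 - 36 = \left(-6\right) 20 - 36 = -120 - 36 = -156$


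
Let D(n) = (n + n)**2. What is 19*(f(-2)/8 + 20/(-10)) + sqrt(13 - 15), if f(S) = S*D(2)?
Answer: -114 + I*sqrt(2) ≈ -114.0 + 1.4142*I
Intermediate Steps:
D(n) = 4*n**2 (D(n) = (2*n)**2 = 4*n**2)
f(S) = 16*S (f(S) = S*(4*2**2) = S*(4*4) = S*16 = 16*S)
19*(f(-2)/8 + 20/(-10)) + sqrt(13 - 15) = 19*((16*(-2))/8 + 20/(-10)) + sqrt(13 - 15) = 19*(-32*1/8 + 20*(-1/10)) + sqrt(-2) = 19*(-4 - 2) + I*sqrt(2) = 19*(-6) + I*sqrt(2) = -114 + I*sqrt(2)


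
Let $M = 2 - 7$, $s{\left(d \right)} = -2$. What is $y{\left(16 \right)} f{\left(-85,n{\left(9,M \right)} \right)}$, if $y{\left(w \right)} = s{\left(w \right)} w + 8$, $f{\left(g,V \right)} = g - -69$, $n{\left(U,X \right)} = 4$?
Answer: $384$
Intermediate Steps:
$M = -5$ ($M = 2 - 7 = -5$)
$f{\left(g,V \right)} = 69 + g$ ($f{\left(g,V \right)} = g + 69 = 69 + g$)
$y{\left(w \right)} = 8 - 2 w$ ($y{\left(w \right)} = - 2 w + 8 = 8 - 2 w$)
$y{\left(16 \right)} f{\left(-85,n{\left(9,M \right)} \right)} = \left(8 - 32\right) \left(69 - 85\right) = \left(8 - 32\right) \left(-16\right) = \left(-24\right) \left(-16\right) = 384$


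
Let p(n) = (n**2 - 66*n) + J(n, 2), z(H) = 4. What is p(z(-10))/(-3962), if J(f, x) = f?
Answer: 122/1981 ≈ 0.061585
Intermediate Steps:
p(n) = n**2 - 65*n (p(n) = (n**2 - 66*n) + n = n**2 - 65*n)
p(z(-10))/(-3962) = (4*(-65 + 4))/(-3962) = (4*(-61))*(-1/3962) = -244*(-1/3962) = 122/1981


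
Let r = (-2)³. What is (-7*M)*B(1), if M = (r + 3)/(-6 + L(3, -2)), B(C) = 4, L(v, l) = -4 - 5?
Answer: -28/3 ≈ -9.3333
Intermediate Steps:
L(v, l) = -9
r = -8
M = ⅓ (M = (-8 + 3)/(-6 - 9) = -5/(-15) = -5*(-1/15) = ⅓ ≈ 0.33333)
(-7*M)*B(1) = -7*⅓*4 = -7/3*4 = -28/3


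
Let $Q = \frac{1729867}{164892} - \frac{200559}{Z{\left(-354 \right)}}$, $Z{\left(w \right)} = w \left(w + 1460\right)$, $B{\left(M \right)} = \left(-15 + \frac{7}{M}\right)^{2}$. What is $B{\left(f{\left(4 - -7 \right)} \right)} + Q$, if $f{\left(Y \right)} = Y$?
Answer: $\frac{721772199209}{3321284109} \approx 217.32$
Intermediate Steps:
$Z{\left(w \right)} = w \left(1460 + w\right)$
$Q = \frac{302021693}{27448629}$ ($Q = \frac{1729867}{164892} - \frac{200559}{\left(-354\right) \left(1460 - 354\right)} = 1729867 \cdot \frac{1}{164892} - \frac{200559}{\left(-354\right) 1106} = \frac{1729867}{164892} - \frac{200559}{-391524} = \frac{1729867}{164892} - - \frac{66853}{130508} = \frac{1729867}{164892} + \frac{66853}{130508} = \frac{302021693}{27448629} \approx 11.003$)
$B{\left(f{\left(4 - -7 \right)} \right)} + Q = \frac{\left(-7 + 15 \left(4 - -7\right)\right)^{2}}{\left(4 - -7\right)^{2}} + \frac{302021693}{27448629} = \frac{\left(-7 + 15 \left(4 + 7\right)\right)^{2}}{\left(4 + 7\right)^{2}} + \frac{302021693}{27448629} = \frac{\left(-7 + 15 \cdot 11\right)^{2}}{121} + \frac{302021693}{27448629} = \frac{\left(-7 + 165\right)^{2}}{121} + \frac{302021693}{27448629} = \frac{158^{2}}{121} + \frac{302021693}{27448629} = \frac{1}{121} \cdot 24964 + \frac{302021693}{27448629} = \frac{24964}{121} + \frac{302021693}{27448629} = \frac{721772199209}{3321284109}$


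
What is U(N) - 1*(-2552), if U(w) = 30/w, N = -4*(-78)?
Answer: 132709/52 ≈ 2552.1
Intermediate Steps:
N = 312
U(N) - 1*(-2552) = 30/312 - 1*(-2552) = 30*(1/312) + 2552 = 5/52 + 2552 = 132709/52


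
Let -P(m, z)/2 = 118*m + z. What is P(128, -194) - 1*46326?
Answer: -76146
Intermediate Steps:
P(m, z) = -236*m - 2*z (P(m, z) = -2*(118*m + z) = -2*(z + 118*m) = -236*m - 2*z)
P(128, -194) - 1*46326 = (-236*128 - 2*(-194)) - 1*46326 = (-30208 + 388) - 46326 = -29820 - 46326 = -76146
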